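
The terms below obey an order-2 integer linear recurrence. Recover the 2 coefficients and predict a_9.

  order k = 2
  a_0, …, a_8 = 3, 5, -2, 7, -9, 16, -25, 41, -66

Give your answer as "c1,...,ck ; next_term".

-1,1 ; 107

  a_2 = -1·5 + 1·3 = -2
  a_3 = -1·-2 + 1·5 = 7
  a_4 = -1·7 + 1·-2 = -9
  a_5 = -1·-9 + 1·7 = 16
  a_6 = -1·16 + 1·-9 = -25
  a_7 = -1·-25 + 1·16 = 41
  a_8 = -1·41 + 1·-25 = -66
  a_9 = -1·-66 + 1·41 = 107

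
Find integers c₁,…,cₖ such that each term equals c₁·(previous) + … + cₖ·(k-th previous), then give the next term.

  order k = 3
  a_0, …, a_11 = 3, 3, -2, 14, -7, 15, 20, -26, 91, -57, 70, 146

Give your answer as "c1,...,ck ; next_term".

-1,1,3 ; -247

  a_3 = -1·-2 + 1·3 + 3·3 = 14
  a_4 = -1·14 + 1·-2 + 3·3 = -7
  a_5 = -1·-7 + 1·14 + 3·-2 = 15
  a_6 = -1·15 + 1·-7 + 3·14 = 20
  a_7 = -1·20 + 1·15 + 3·-7 = -26
  a_8 = -1·-26 + 1·20 + 3·15 = 91
  a_9 = -1·91 + 1·-26 + 3·20 = -57
  a_10 = -1·-57 + 1·91 + 3·-26 = 70
  a_11 = -1·70 + 1·-57 + 3·91 = 146
  a_12 = -1·146 + 1·70 + 3·-57 = -247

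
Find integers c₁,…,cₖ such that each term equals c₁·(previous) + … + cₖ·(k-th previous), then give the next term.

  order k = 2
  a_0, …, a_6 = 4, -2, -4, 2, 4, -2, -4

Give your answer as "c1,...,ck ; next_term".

0,-1 ; 2

  a_2 = 0·-2 + -1·4 = -4
  a_3 = 0·-4 + -1·-2 = 2
  a_4 = 0·2 + -1·-4 = 4
  a_5 = 0·4 + -1·2 = -2
  a_6 = 0·-2 + -1·4 = -4
  a_7 = 0·-4 + -1·-2 = 2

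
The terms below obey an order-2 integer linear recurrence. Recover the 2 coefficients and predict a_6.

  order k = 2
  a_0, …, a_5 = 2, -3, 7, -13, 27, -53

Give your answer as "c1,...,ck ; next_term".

  a_2 = -1·-3 + 2·2 = 7
  a_3 = -1·7 + 2·-3 = -13
  a_4 = -1·-13 + 2·7 = 27
  a_5 = -1·27 + 2·-13 = -53
  a_6 = -1·-53 + 2·27 = 107

-1,2 ; 107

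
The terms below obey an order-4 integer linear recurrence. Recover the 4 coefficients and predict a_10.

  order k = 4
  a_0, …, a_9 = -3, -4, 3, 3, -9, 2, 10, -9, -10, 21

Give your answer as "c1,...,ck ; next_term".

  a_4 = -1·3 + -1·3 + 0·-4 + 1·-3 = -9
  a_5 = -1·-9 + -1·3 + 0·3 + 1·-4 = 2
  a_6 = -1·2 + -1·-9 + 0·3 + 1·3 = 10
  a_7 = -1·10 + -1·2 + 0·-9 + 1·3 = -9
  a_8 = -1·-9 + -1·10 + 0·2 + 1·-9 = -10
  a_9 = -1·-10 + -1·-9 + 0·10 + 1·2 = 21
  a_10 = -1·21 + -1·-10 + 0·-9 + 1·10 = -1

-1,-1,0,1 ; -1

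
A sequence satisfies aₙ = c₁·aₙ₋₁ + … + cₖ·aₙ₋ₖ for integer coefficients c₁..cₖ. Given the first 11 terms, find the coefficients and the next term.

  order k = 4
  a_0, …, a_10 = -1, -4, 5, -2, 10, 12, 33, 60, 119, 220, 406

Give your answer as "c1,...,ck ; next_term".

2,1,-2,-1 ; 734

  a_4 = 2·-2 + 1·5 + -2·-4 + -1·-1 = 10
  a_5 = 2·10 + 1·-2 + -2·5 + -1·-4 = 12
  a_6 = 2·12 + 1·10 + -2·-2 + -1·5 = 33
  a_7 = 2·33 + 1·12 + -2·10 + -1·-2 = 60
  a_8 = 2·60 + 1·33 + -2·12 + -1·10 = 119
  a_9 = 2·119 + 1·60 + -2·33 + -1·12 = 220
  a_10 = 2·220 + 1·119 + -2·60 + -1·33 = 406
  a_11 = 2·406 + 1·220 + -2·119 + -1·60 = 734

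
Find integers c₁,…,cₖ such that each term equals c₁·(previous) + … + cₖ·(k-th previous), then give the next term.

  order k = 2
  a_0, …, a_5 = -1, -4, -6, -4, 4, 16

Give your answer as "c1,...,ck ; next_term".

  a_2 = 2·-4 + -2·-1 = -6
  a_3 = 2·-6 + -2·-4 = -4
  a_4 = 2·-4 + -2·-6 = 4
  a_5 = 2·4 + -2·-4 = 16
  a_6 = 2·16 + -2·4 = 24

2,-2 ; 24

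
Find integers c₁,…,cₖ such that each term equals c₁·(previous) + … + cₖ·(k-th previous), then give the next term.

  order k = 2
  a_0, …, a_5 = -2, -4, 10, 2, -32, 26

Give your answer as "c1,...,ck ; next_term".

  a_2 = -1·-4 + -3·-2 = 10
  a_3 = -1·10 + -3·-4 = 2
  a_4 = -1·2 + -3·10 = -32
  a_5 = -1·-32 + -3·2 = 26
  a_6 = -1·26 + -3·-32 = 70

-1,-3 ; 70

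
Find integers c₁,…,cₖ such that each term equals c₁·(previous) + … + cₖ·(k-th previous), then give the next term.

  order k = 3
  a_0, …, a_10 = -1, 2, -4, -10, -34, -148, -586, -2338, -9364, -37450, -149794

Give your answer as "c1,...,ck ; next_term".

3,3,4 ; -599188

  a_3 = 3·-4 + 3·2 + 4·-1 = -10
  a_4 = 3·-10 + 3·-4 + 4·2 = -34
  a_5 = 3·-34 + 3·-10 + 4·-4 = -148
  a_6 = 3·-148 + 3·-34 + 4·-10 = -586
  a_7 = 3·-586 + 3·-148 + 4·-34 = -2338
  a_8 = 3·-2338 + 3·-586 + 4·-148 = -9364
  a_9 = 3·-9364 + 3·-2338 + 4·-586 = -37450
  a_10 = 3·-37450 + 3·-9364 + 4·-2338 = -149794
  a_11 = 3·-149794 + 3·-37450 + 4·-9364 = -599188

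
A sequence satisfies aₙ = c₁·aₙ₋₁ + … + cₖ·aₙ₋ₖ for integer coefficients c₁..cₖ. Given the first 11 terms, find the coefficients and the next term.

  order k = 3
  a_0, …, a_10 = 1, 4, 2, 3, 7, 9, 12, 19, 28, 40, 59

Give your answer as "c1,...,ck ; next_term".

  a_3 = 1·2 + 0·4 + 1·1 = 3
  a_4 = 1·3 + 0·2 + 1·4 = 7
  a_5 = 1·7 + 0·3 + 1·2 = 9
  a_6 = 1·9 + 0·7 + 1·3 = 12
  a_7 = 1·12 + 0·9 + 1·7 = 19
  a_8 = 1·19 + 0·12 + 1·9 = 28
  a_9 = 1·28 + 0·19 + 1·12 = 40
  a_10 = 1·40 + 0·28 + 1·19 = 59
  a_11 = 1·59 + 0·40 + 1·28 = 87

1,0,1 ; 87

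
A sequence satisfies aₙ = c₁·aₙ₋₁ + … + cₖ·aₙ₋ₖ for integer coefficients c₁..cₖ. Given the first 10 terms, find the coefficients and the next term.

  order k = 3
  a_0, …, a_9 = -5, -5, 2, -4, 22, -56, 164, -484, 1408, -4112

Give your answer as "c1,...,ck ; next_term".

  a_3 = -2·2 + 2·-5 + -2·-5 = -4
  a_4 = -2·-4 + 2·2 + -2·-5 = 22
  a_5 = -2·22 + 2·-4 + -2·2 = -56
  a_6 = -2·-56 + 2·22 + -2·-4 = 164
  a_7 = -2·164 + 2·-56 + -2·22 = -484
  a_8 = -2·-484 + 2·164 + -2·-56 = 1408
  a_9 = -2·1408 + 2·-484 + -2·164 = -4112
  a_10 = -2·-4112 + 2·1408 + -2·-484 = 12008

-2,2,-2 ; 12008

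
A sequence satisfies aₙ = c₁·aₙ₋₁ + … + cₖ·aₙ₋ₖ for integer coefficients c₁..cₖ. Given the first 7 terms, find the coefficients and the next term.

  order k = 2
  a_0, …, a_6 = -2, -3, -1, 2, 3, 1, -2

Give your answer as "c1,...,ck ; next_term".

1,-1 ; -3

  a_2 = 1·-3 + -1·-2 = -1
  a_3 = 1·-1 + -1·-3 = 2
  a_4 = 1·2 + -1·-1 = 3
  a_5 = 1·3 + -1·2 = 1
  a_6 = 1·1 + -1·3 = -2
  a_7 = 1·-2 + -1·1 = -3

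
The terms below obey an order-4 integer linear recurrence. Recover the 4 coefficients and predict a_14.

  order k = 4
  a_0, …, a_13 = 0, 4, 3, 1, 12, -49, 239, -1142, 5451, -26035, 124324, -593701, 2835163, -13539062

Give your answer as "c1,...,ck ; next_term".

  a_4 = -4·1 + 4·3 + 1·4 + -2·0 = 12
  a_5 = -4·12 + 4·1 + 1·3 + -2·4 = -49
  a_6 = -4·-49 + 4·12 + 1·1 + -2·3 = 239
  a_7 = -4·239 + 4·-49 + 1·12 + -2·1 = -1142
  a_8 = -4·-1142 + 4·239 + 1·-49 + -2·12 = 5451
  a_9 = -4·5451 + 4·-1142 + 1·239 + -2·-49 = -26035
  a_10 = -4·-26035 + 4·5451 + 1·-1142 + -2·239 = 124324
  a_11 = -4·124324 + 4·-26035 + 1·5451 + -2·-1142 = -593701
  a_12 = -4·-593701 + 4·124324 + 1·-26035 + -2·5451 = 2835163
  a_13 = -4·2835163 + 4·-593701 + 1·124324 + -2·-26035 = -13539062
  a_14 = -4·-13539062 + 4·2835163 + 1·-593701 + -2·124324 = 64654551

-4,4,1,-2 ; 64654551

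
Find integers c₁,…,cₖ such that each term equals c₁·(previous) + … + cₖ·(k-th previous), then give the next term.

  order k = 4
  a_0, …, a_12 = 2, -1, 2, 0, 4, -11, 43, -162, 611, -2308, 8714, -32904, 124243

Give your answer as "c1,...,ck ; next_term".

-3,3,0,-1 ; -469133

  a_4 = -3·0 + 3·2 + 0·-1 + -1·2 = 4
  a_5 = -3·4 + 3·0 + 0·2 + -1·-1 = -11
  a_6 = -3·-11 + 3·4 + 0·0 + -1·2 = 43
  a_7 = -3·43 + 3·-11 + 0·4 + -1·0 = -162
  a_8 = -3·-162 + 3·43 + 0·-11 + -1·4 = 611
  a_9 = -3·611 + 3·-162 + 0·43 + -1·-11 = -2308
  a_10 = -3·-2308 + 3·611 + 0·-162 + -1·43 = 8714
  a_11 = -3·8714 + 3·-2308 + 0·611 + -1·-162 = -32904
  a_12 = -3·-32904 + 3·8714 + 0·-2308 + -1·611 = 124243
  a_13 = -3·124243 + 3·-32904 + 0·8714 + -1·-2308 = -469133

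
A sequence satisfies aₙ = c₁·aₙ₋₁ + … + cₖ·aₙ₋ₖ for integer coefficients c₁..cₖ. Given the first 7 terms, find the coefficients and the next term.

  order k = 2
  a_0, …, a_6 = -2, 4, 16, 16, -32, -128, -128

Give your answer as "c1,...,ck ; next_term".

  a_2 = 2·4 + -4·-2 = 16
  a_3 = 2·16 + -4·4 = 16
  a_4 = 2·16 + -4·16 = -32
  a_5 = 2·-32 + -4·16 = -128
  a_6 = 2·-128 + -4·-32 = -128
  a_7 = 2·-128 + -4·-128 = 256

2,-4 ; 256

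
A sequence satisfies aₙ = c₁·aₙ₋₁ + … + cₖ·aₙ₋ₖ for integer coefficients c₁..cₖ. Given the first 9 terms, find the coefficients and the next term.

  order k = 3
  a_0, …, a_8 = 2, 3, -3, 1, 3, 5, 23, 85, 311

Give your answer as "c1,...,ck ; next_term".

3,2,2 ; 1149

  a_3 = 3·-3 + 2·3 + 2·2 = 1
  a_4 = 3·1 + 2·-3 + 2·3 = 3
  a_5 = 3·3 + 2·1 + 2·-3 = 5
  a_6 = 3·5 + 2·3 + 2·1 = 23
  a_7 = 3·23 + 2·5 + 2·3 = 85
  a_8 = 3·85 + 2·23 + 2·5 = 311
  a_9 = 3·311 + 2·85 + 2·23 = 1149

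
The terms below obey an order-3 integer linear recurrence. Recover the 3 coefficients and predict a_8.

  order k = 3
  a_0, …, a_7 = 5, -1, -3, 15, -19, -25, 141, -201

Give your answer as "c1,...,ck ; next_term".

  a_3 = -2·-3 + -4·-1 + 1·5 = 15
  a_4 = -2·15 + -4·-3 + 1·-1 = -19
  a_5 = -2·-19 + -4·15 + 1·-3 = -25
  a_6 = -2·-25 + -4·-19 + 1·15 = 141
  a_7 = -2·141 + -4·-25 + 1·-19 = -201
  a_8 = -2·-201 + -4·141 + 1·-25 = -187

-2,-4,1 ; -187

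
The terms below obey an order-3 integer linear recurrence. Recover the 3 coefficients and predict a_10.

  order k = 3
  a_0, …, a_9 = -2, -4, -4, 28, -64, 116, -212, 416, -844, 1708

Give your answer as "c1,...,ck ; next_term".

  a_3 = -3·-4 + -3·-4 + -2·-2 = 28
  a_4 = -3·28 + -3·-4 + -2·-4 = -64
  a_5 = -3·-64 + -3·28 + -2·-4 = 116
  a_6 = -3·116 + -3·-64 + -2·28 = -212
  a_7 = -3·-212 + -3·116 + -2·-64 = 416
  a_8 = -3·416 + -3·-212 + -2·116 = -844
  a_9 = -3·-844 + -3·416 + -2·-212 = 1708
  a_10 = -3·1708 + -3·-844 + -2·416 = -3424

-3,-3,-2 ; -3424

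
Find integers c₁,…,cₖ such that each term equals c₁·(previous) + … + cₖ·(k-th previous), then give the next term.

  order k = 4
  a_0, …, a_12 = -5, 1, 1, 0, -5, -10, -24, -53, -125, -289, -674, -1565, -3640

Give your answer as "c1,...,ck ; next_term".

2,1,-1,1 ; -8460

  a_4 = 2·0 + 1·1 + -1·1 + 1·-5 = -5
  a_5 = 2·-5 + 1·0 + -1·1 + 1·1 = -10
  a_6 = 2·-10 + 1·-5 + -1·0 + 1·1 = -24
  a_7 = 2·-24 + 1·-10 + -1·-5 + 1·0 = -53
  a_8 = 2·-53 + 1·-24 + -1·-10 + 1·-5 = -125
  a_9 = 2·-125 + 1·-53 + -1·-24 + 1·-10 = -289
  a_10 = 2·-289 + 1·-125 + -1·-53 + 1·-24 = -674
  a_11 = 2·-674 + 1·-289 + -1·-125 + 1·-53 = -1565
  a_12 = 2·-1565 + 1·-674 + -1·-289 + 1·-125 = -3640
  a_13 = 2·-3640 + 1·-1565 + -1·-674 + 1·-289 = -8460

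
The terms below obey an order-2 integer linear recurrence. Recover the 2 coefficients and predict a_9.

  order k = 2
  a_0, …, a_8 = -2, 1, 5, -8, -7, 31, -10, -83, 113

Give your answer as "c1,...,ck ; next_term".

-1,-3 ; 136

  a_2 = -1·1 + -3·-2 = 5
  a_3 = -1·5 + -3·1 = -8
  a_4 = -1·-8 + -3·5 = -7
  a_5 = -1·-7 + -3·-8 = 31
  a_6 = -1·31 + -3·-7 = -10
  a_7 = -1·-10 + -3·31 = -83
  a_8 = -1·-83 + -3·-10 = 113
  a_9 = -1·113 + -3·-83 = 136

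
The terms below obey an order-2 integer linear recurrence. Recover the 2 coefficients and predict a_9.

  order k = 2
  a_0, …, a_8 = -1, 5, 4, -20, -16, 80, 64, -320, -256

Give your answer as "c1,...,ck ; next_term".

0,-4 ; 1280

  a_2 = 0·5 + -4·-1 = 4
  a_3 = 0·4 + -4·5 = -20
  a_4 = 0·-20 + -4·4 = -16
  a_5 = 0·-16 + -4·-20 = 80
  a_6 = 0·80 + -4·-16 = 64
  a_7 = 0·64 + -4·80 = -320
  a_8 = 0·-320 + -4·64 = -256
  a_9 = 0·-256 + -4·-320 = 1280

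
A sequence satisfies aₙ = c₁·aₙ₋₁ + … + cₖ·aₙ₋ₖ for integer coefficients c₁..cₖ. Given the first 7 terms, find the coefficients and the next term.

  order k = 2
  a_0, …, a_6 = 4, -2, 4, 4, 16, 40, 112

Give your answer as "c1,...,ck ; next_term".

2,2 ; 304

  a_2 = 2·-2 + 2·4 = 4
  a_3 = 2·4 + 2·-2 = 4
  a_4 = 2·4 + 2·4 = 16
  a_5 = 2·16 + 2·4 = 40
  a_6 = 2·40 + 2·16 = 112
  a_7 = 2·112 + 2·40 = 304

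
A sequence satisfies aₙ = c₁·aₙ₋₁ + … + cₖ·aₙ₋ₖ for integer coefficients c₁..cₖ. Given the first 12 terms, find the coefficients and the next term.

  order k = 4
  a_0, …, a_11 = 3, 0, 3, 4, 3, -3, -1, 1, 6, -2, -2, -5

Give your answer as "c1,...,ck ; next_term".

0,0,-1,1 ; 8

  a_4 = 0·4 + 0·3 + -1·0 + 1·3 = 3
  a_5 = 0·3 + 0·4 + -1·3 + 1·0 = -3
  a_6 = 0·-3 + 0·3 + -1·4 + 1·3 = -1
  a_7 = 0·-1 + 0·-3 + -1·3 + 1·4 = 1
  a_8 = 0·1 + 0·-1 + -1·-3 + 1·3 = 6
  a_9 = 0·6 + 0·1 + -1·-1 + 1·-3 = -2
  a_10 = 0·-2 + 0·6 + -1·1 + 1·-1 = -2
  a_11 = 0·-2 + 0·-2 + -1·6 + 1·1 = -5
  a_12 = 0·-5 + 0·-2 + -1·-2 + 1·6 = 8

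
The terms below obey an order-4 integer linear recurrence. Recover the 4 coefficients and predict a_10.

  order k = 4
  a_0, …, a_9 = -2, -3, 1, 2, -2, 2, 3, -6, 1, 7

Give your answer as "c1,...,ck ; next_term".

  a_4 = 0·2 + -1·1 + 1·-3 + -1·-2 = -2
  a_5 = 0·-2 + -1·2 + 1·1 + -1·-3 = 2
  a_6 = 0·2 + -1·-2 + 1·2 + -1·1 = 3
  a_7 = 0·3 + -1·2 + 1·-2 + -1·2 = -6
  a_8 = 0·-6 + -1·3 + 1·2 + -1·-2 = 1
  a_9 = 0·1 + -1·-6 + 1·3 + -1·2 = 7
  a_10 = 0·7 + -1·1 + 1·-6 + -1·3 = -10

0,-1,1,-1 ; -10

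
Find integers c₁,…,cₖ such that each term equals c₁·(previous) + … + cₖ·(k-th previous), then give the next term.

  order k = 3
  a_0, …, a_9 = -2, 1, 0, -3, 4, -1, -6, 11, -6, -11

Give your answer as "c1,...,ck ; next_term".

-1,-1,1 ; 28

  a_3 = -1·0 + -1·1 + 1·-2 = -3
  a_4 = -1·-3 + -1·0 + 1·1 = 4
  a_5 = -1·4 + -1·-3 + 1·0 = -1
  a_6 = -1·-1 + -1·4 + 1·-3 = -6
  a_7 = -1·-6 + -1·-1 + 1·4 = 11
  a_8 = -1·11 + -1·-6 + 1·-1 = -6
  a_9 = -1·-6 + -1·11 + 1·-6 = -11
  a_10 = -1·-11 + -1·-6 + 1·11 = 28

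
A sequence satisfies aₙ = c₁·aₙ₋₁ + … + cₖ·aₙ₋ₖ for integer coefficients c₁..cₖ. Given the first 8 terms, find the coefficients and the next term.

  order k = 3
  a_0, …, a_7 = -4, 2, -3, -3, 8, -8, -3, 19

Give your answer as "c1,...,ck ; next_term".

  a_3 = -1·-3 + -1·2 + 1·-4 = -3
  a_4 = -1·-3 + -1·-3 + 1·2 = 8
  a_5 = -1·8 + -1·-3 + 1·-3 = -8
  a_6 = -1·-8 + -1·8 + 1·-3 = -3
  a_7 = -1·-3 + -1·-8 + 1·8 = 19
  a_8 = -1·19 + -1·-3 + 1·-8 = -24

-1,-1,1 ; -24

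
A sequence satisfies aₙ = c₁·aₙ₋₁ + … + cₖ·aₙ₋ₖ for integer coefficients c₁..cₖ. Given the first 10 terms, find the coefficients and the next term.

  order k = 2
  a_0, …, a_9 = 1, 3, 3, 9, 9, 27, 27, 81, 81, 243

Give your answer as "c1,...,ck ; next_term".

  a_2 = 0·3 + 3·1 = 3
  a_3 = 0·3 + 3·3 = 9
  a_4 = 0·9 + 3·3 = 9
  a_5 = 0·9 + 3·9 = 27
  a_6 = 0·27 + 3·9 = 27
  a_7 = 0·27 + 3·27 = 81
  a_8 = 0·81 + 3·27 = 81
  a_9 = 0·81 + 3·81 = 243
  a_10 = 0·243 + 3·81 = 243

0,3 ; 243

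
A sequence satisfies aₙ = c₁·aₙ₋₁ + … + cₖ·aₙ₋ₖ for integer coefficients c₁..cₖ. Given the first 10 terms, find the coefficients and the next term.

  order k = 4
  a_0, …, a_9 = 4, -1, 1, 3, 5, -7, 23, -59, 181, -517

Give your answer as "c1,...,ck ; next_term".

-2,2,-1,2 ; 1501

  a_4 = -2·3 + 2·1 + -1·-1 + 2·4 = 5
  a_5 = -2·5 + 2·3 + -1·1 + 2·-1 = -7
  a_6 = -2·-7 + 2·5 + -1·3 + 2·1 = 23
  a_7 = -2·23 + 2·-7 + -1·5 + 2·3 = -59
  a_8 = -2·-59 + 2·23 + -1·-7 + 2·5 = 181
  a_9 = -2·181 + 2·-59 + -1·23 + 2·-7 = -517
  a_10 = -2·-517 + 2·181 + -1·-59 + 2·23 = 1501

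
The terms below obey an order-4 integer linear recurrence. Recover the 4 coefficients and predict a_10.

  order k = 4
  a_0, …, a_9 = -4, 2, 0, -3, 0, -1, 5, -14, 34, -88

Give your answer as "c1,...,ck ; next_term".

-2,1,-1,1 ; 229

  a_4 = -2·-3 + 1·0 + -1·2 + 1·-4 = 0
  a_5 = -2·0 + 1·-3 + -1·0 + 1·2 = -1
  a_6 = -2·-1 + 1·0 + -1·-3 + 1·0 = 5
  a_7 = -2·5 + 1·-1 + -1·0 + 1·-3 = -14
  a_8 = -2·-14 + 1·5 + -1·-1 + 1·0 = 34
  a_9 = -2·34 + 1·-14 + -1·5 + 1·-1 = -88
  a_10 = -2·-88 + 1·34 + -1·-14 + 1·5 = 229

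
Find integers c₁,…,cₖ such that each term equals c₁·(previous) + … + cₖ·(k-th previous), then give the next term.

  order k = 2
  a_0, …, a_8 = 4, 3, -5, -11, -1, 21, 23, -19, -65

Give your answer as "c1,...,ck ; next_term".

  a_2 = 1·3 + -2·4 = -5
  a_3 = 1·-5 + -2·3 = -11
  a_4 = 1·-11 + -2·-5 = -1
  a_5 = 1·-1 + -2·-11 = 21
  a_6 = 1·21 + -2·-1 = 23
  a_7 = 1·23 + -2·21 = -19
  a_8 = 1·-19 + -2·23 = -65
  a_9 = 1·-65 + -2·-19 = -27

1,-2 ; -27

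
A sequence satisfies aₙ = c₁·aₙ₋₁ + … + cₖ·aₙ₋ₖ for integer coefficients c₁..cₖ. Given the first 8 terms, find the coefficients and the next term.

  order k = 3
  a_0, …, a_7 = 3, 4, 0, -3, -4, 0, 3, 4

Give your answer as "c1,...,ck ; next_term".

0,0,-1 ; 0

  a_3 = 0·0 + 0·4 + -1·3 = -3
  a_4 = 0·-3 + 0·0 + -1·4 = -4
  a_5 = 0·-4 + 0·-3 + -1·0 = 0
  a_6 = 0·0 + 0·-4 + -1·-3 = 3
  a_7 = 0·3 + 0·0 + -1·-4 = 4
  a_8 = 0·4 + 0·3 + -1·0 = 0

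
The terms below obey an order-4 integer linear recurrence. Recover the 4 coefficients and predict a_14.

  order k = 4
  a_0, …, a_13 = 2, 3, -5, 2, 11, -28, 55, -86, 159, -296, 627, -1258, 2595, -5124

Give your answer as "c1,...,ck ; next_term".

-2,1,4,4 ; 10319

  a_4 = -2·2 + 1·-5 + 4·3 + 4·2 = 11
  a_5 = -2·11 + 1·2 + 4·-5 + 4·3 = -28
  a_6 = -2·-28 + 1·11 + 4·2 + 4·-5 = 55
  a_7 = -2·55 + 1·-28 + 4·11 + 4·2 = -86
  a_8 = -2·-86 + 1·55 + 4·-28 + 4·11 = 159
  a_9 = -2·159 + 1·-86 + 4·55 + 4·-28 = -296
  a_10 = -2·-296 + 1·159 + 4·-86 + 4·55 = 627
  a_11 = -2·627 + 1·-296 + 4·159 + 4·-86 = -1258
  a_12 = -2·-1258 + 1·627 + 4·-296 + 4·159 = 2595
  a_13 = -2·2595 + 1·-1258 + 4·627 + 4·-296 = -5124
  a_14 = -2·-5124 + 1·2595 + 4·-1258 + 4·627 = 10319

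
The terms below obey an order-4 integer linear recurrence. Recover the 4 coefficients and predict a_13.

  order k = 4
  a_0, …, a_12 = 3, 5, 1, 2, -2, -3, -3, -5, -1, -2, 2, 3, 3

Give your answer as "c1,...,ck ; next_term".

0,1,0,-1 ; 5

  a_4 = 0·2 + 1·1 + 0·5 + -1·3 = -2
  a_5 = 0·-2 + 1·2 + 0·1 + -1·5 = -3
  a_6 = 0·-3 + 1·-2 + 0·2 + -1·1 = -3
  a_7 = 0·-3 + 1·-3 + 0·-2 + -1·2 = -5
  a_8 = 0·-5 + 1·-3 + 0·-3 + -1·-2 = -1
  a_9 = 0·-1 + 1·-5 + 0·-3 + -1·-3 = -2
  a_10 = 0·-2 + 1·-1 + 0·-5 + -1·-3 = 2
  a_11 = 0·2 + 1·-2 + 0·-1 + -1·-5 = 3
  a_12 = 0·3 + 1·2 + 0·-2 + -1·-1 = 3
  a_13 = 0·3 + 1·3 + 0·2 + -1·-2 = 5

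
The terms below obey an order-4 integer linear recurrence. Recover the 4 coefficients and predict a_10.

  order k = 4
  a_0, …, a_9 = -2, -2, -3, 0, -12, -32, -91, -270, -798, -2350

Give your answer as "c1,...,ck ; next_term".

  a_4 = 2·0 + 2·-3 + 2·-2 + 1·-2 = -12
  a_5 = 2·-12 + 2·0 + 2·-3 + 1·-2 = -32
  a_6 = 2·-32 + 2·-12 + 2·0 + 1·-3 = -91
  a_7 = 2·-91 + 2·-32 + 2·-12 + 1·0 = -270
  a_8 = 2·-270 + 2·-91 + 2·-32 + 1·-12 = -798
  a_9 = 2·-798 + 2·-270 + 2·-91 + 1·-32 = -2350
  a_10 = 2·-2350 + 2·-798 + 2·-270 + 1·-91 = -6927

2,2,2,1 ; -6927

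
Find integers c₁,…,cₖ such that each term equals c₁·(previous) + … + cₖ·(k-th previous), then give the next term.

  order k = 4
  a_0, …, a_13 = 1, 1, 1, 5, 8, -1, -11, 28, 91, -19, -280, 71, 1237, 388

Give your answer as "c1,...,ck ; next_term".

1,-3,2,4 ; -4301

  a_4 = 1·5 + -3·1 + 2·1 + 4·1 = 8
  a_5 = 1·8 + -3·5 + 2·1 + 4·1 = -1
  a_6 = 1·-1 + -3·8 + 2·5 + 4·1 = -11
  a_7 = 1·-11 + -3·-1 + 2·8 + 4·5 = 28
  a_8 = 1·28 + -3·-11 + 2·-1 + 4·8 = 91
  a_9 = 1·91 + -3·28 + 2·-11 + 4·-1 = -19
  a_10 = 1·-19 + -3·91 + 2·28 + 4·-11 = -280
  a_11 = 1·-280 + -3·-19 + 2·91 + 4·28 = 71
  a_12 = 1·71 + -3·-280 + 2·-19 + 4·91 = 1237
  a_13 = 1·1237 + -3·71 + 2·-280 + 4·-19 = 388
  a_14 = 1·388 + -3·1237 + 2·71 + 4·-280 = -4301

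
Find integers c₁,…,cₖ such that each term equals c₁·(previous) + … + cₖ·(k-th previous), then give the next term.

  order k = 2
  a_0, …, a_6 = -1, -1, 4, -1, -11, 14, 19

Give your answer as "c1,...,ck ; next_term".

-1,-3 ; -61

  a_2 = -1·-1 + -3·-1 = 4
  a_3 = -1·4 + -3·-1 = -1
  a_4 = -1·-1 + -3·4 = -11
  a_5 = -1·-11 + -3·-1 = 14
  a_6 = -1·14 + -3·-11 = 19
  a_7 = -1·19 + -3·14 = -61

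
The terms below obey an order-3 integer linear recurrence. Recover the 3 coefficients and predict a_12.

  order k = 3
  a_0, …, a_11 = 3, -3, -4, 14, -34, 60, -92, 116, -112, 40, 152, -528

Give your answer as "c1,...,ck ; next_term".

-2,0,2 ; 1136

  a_3 = -2·-4 + 0·-3 + 2·3 = 14
  a_4 = -2·14 + 0·-4 + 2·-3 = -34
  a_5 = -2·-34 + 0·14 + 2·-4 = 60
  a_6 = -2·60 + 0·-34 + 2·14 = -92
  a_7 = -2·-92 + 0·60 + 2·-34 = 116
  a_8 = -2·116 + 0·-92 + 2·60 = -112
  a_9 = -2·-112 + 0·116 + 2·-92 = 40
  a_10 = -2·40 + 0·-112 + 2·116 = 152
  a_11 = -2·152 + 0·40 + 2·-112 = -528
  a_12 = -2·-528 + 0·152 + 2·40 = 1136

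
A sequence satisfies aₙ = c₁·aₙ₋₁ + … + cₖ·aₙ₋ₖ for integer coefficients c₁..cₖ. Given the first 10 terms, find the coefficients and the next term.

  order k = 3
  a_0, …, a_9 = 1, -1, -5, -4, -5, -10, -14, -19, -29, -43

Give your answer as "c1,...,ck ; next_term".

  a_3 = 1·-5 + 0·-1 + 1·1 = -4
  a_4 = 1·-4 + 0·-5 + 1·-1 = -5
  a_5 = 1·-5 + 0·-4 + 1·-5 = -10
  a_6 = 1·-10 + 0·-5 + 1·-4 = -14
  a_7 = 1·-14 + 0·-10 + 1·-5 = -19
  a_8 = 1·-19 + 0·-14 + 1·-10 = -29
  a_9 = 1·-29 + 0·-19 + 1·-14 = -43
  a_10 = 1·-43 + 0·-29 + 1·-19 = -62

1,0,1 ; -62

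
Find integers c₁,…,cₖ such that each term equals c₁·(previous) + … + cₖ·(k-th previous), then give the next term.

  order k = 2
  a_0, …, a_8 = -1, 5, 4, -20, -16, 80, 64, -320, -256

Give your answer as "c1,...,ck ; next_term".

  a_2 = 0·5 + -4·-1 = 4
  a_3 = 0·4 + -4·5 = -20
  a_4 = 0·-20 + -4·4 = -16
  a_5 = 0·-16 + -4·-20 = 80
  a_6 = 0·80 + -4·-16 = 64
  a_7 = 0·64 + -4·80 = -320
  a_8 = 0·-320 + -4·64 = -256
  a_9 = 0·-256 + -4·-320 = 1280

0,-4 ; 1280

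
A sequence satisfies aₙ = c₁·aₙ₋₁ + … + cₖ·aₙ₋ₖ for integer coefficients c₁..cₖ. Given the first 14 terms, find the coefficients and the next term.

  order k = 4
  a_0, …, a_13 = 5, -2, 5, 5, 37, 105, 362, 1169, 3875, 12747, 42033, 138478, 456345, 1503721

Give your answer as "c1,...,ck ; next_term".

  a_4 = 3·5 + 1·5 + -1·-2 + 3·5 = 37
  a_5 = 3·37 + 1·5 + -1·5 + 3·-2 = 105
  a_6 = 3·105 + 1·37 + -1·5 + 3·5 = 362
  a_7 = 3·362 + 1·105 + -1·37 + 3·5 = 1169
  a_8 = 3·1169 + 1·362 + -1·105 + 3·37 = 3875
  a_9 = 3·3875 + 1·1169 + -1·362 + 3·105 = 12747
  a_10 = 3·12747 + 1·3875 + -1·1169 + 3·362 = 42033
  a_11 = 3·42033 + 1·12747 + -1·3875 + 3·1169 = 138478
  a_12 = 3·138478 + 1·42033 + -1·12747 + 3·3875 = 456345
  a_13 = 3·456345 + 1·138478 + -1·42033 + 3·12747 = 1503721
  a_14 = 3·1503721 + 1·456345 + -1·138478 + 3·42033 = 4955129

3,1,-1,3 ; 4955129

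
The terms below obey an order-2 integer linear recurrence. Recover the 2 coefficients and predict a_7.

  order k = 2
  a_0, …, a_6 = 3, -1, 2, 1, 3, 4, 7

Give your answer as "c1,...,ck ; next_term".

  a_2 = 1·-1 + 1·3 = 2
  a_3 = 1·2 + 1·-1 = 1
  a_4 = 1·1 + 1·2 = 3
  a_5 = 1·3 + 1·1 = 4
  a_6 = 1·4 + 1·3 = 7
  a_7 = 1·7 + 1·4 = 11

1,1 ; 11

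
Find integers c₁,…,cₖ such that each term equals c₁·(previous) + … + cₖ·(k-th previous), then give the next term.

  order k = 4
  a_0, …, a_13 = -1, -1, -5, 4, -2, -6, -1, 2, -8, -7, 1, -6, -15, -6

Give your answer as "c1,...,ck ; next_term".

0,0,1,1 ; -5

  a_4 = 0·4 + 0·-5 + 1·-1 + 1·-1 = -2
  a_5 = 0·-2 + 0·4 + 1·-5 + 1·-1 = -6
  a_6 = 0·-6 + 0·-2 + 1·4 + 1·-5 = -1
  a_7 = 0·-1 + 0·-6 + 1·-2 + 1·4 = 2
  a_8 = 0·2 + 0·-1 + 1·-6 + 1·-2 = -8
  a_9 = 0·-8 + 0·2 + 1·-1 + 1·-6 = -7
  a_10 = 0·-7 + 0·-8 + 1·2 + 1·-1 = 1
  a_11 = 0·1 + 0·-7 + 1·-8 + 1·2 = -6
  a_12 = 0·-6 + 0·1 + 1·-7 + 1·-8 = -15
  a_13 = 0·-15 + 0·-6 + 1·1 + 1·-7 = -6
  a_14 = 0·-6 + 0·-15 + 1·-6 + 1·1 = -5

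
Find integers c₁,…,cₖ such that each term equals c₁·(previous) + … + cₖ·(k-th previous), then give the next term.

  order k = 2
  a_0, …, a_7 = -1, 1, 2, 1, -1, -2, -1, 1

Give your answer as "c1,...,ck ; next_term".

  a_2 = 1·1 + -1·-1 = 2
  a_3 = 1·2 + -1·1 = 1
  a_4 = 1·1 + -1·2 = -1
  a_5 = 1·-1 + -1·1 = -2
  a_6 = 1·-2 + -1·-1 = -1
  a_7 = 1·-1 + -1·-2 = 1
  a_8 = 1·1 + -1·-1 = 2

1,-1 ; 2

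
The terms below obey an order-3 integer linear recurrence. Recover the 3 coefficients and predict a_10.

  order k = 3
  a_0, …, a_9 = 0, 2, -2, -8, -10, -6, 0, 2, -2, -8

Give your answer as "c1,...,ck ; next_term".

2,-2,1 ; -10

  a_3 = 2·-2 + -2·2 + 1·0 = -8
  a_4 = 2·-8 + -2·-2 + 1·2 = -10
  a_5 = 2·-10 + -2·-8 + 1·-2 = -6
  a_6 = 2·-6 + -2·-10 + 1·-8 = 0
  a_7 = 2·0 + -2·-6 + 1·-10 = 2
  a_8 = 2·2 + -2·0 + 1·-6 = -2
  a_9 = 2·-2 + -2·2 + 1·0 = -8
  a_10 = 2·-8 + -2·-2 + 1·2 = -10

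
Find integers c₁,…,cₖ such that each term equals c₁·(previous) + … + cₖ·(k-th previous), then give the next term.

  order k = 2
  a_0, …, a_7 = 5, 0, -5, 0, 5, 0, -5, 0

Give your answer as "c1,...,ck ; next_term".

0,-1 ; 5

  a_2 = 0·0 + -1·5 = -5
  a_3 = 0·-5 + -1·0 = 0
  a_4 = 0·0 + -1·-5 = 5
  a_5 = 0·5 + -1·0 = 0
  a_6 = 0·0 + -1·5 = -5
  a_7 = 0·-5 + -1·0 = 0
  a_8 = 0·0 + -1·-5 = 5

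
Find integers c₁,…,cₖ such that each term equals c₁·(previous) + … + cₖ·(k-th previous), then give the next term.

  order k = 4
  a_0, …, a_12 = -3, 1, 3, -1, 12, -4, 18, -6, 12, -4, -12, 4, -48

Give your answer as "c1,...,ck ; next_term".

  a_4 = 0·-1 + 2·3 + 0·1 + -2·-3 = 12
  a_5 = 0·12 + 2·-1 + 0·3 + -2·1 = -4
  a_6 = 0·-4 + 2·12 + 0·-1 + -2·3 = 18
  a_7 = 0·18 + 2·-4 + 0·12 + -2·-1 = -6
  a_8 = 0·-6 + 2·18 + 0·-4 + -2·12 = 12
  a_9 = 0·12 + 2·-6 + 0·18 + -2·-4 = -4
  a_10 = 0·-4 + 2·12 + 0·-6 + -2·18 = -12
  a_11 = 0·-12 + 2·-4 + 0·12 + -2·-6 = 4
  a_12 = 0·4 + 2·-12 + 0·-4 + -2·12 = -48
  a_13 = 0·-48 + 2·4 + 0·-12 + -2·-4 = 16

0,2,0,-2 ; 16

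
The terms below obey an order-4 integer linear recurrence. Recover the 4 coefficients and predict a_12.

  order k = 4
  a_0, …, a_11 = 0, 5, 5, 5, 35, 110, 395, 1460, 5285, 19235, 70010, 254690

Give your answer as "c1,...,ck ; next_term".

  a_4 = 3·5 + 2·5 + 2·5 + -3·0 = 35
  a_5 = 3·35 + 2·5 + 2·5 + -3·5 = 110
  a_6 = 3·110 + 2·35 + 2·5 + -3·5 = 395
  a_7 = 3·395 + 2·110 + 2·35 + -3·5 = 1460
  a_8 = 3·1460 + 2·395 + 2·110 + -3·35 = 5285
  a_9 = 3·5285 + 2·1460 + 2·395 + -3·110 = 19235
  a_10 = 3·19235 + 2·5285 + 2·1460 + -3·395 = 70010
  a_11 = 3·70010 + 2·19235 + 2·5285 + -3·1460 = 254690
  a_12 = 3·254690 + 2·70010 + 2·19235 + -3·5285 = 926705

3,2,2,-3 ; 926705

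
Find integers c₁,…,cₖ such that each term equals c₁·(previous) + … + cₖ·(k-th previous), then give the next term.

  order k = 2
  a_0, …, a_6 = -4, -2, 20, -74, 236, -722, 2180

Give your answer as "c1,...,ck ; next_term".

-4,-3 ; -6554

  a_2 = -4·-2 + -3·-4 = 20
  a_3 = -4·20 + -3·-2 = -74
  a_4 = -4·-74 + -3·20 = 236
  a_5 = -4·236 + -3·-74 = -722
  a_6 = -4·-722 + -3·236 = 2180
  a_7 = -4·2180 + -3·-722 = -6554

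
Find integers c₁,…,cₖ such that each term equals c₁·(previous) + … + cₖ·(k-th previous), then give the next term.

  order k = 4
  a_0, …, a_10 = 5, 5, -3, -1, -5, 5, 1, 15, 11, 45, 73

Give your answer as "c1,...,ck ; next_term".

  a_4 = 2·-1 + 1·-3 + -2·5 + 2·5 = -5
  a_5 = 2·-5 + 1·-1 + -2·-3 + 2·5 = 5
  a_6 = 2·5 + 1·-5 + -2·-1 + 2·-3 = 1
  a_7 = 2·1 + 1·5 + -2·-5 + 2·-1 = 15
  a_8 = 2·15 + 1·1 + -2·5 + 2·-5 = 11
  a_9 = 2·11 + 1·15 + -2·1 + 2·5 = 45
  a_10 = 2·45 + 1·11 + -2·15 + 2·1 = 73
  a_11 = 2·73 + 1·45 + -2·11 + 2·15 = 199

2,1,-2,2 ; 199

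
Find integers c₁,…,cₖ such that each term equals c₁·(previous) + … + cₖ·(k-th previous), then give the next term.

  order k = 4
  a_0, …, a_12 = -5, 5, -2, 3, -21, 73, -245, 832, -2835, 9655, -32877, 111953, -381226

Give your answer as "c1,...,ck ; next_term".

  a_4 = -3·3 + 1·-2 + -1·5 + 1·-5 = -21
  a_5 = -3·-21 + 1·3 + -1·-2 + 1·5 = 73
  a_6 = -3·73 + 1·-21 + -1·3 + 1·-2 = -245
  a_7 = -3·-245 + 1·73 + -1·-21 + 1·3 = 832
  a_8 = -3·832 + 1·-245 + -1·73 + 1·-21 = -2835
  a_9 = -3·-2835 + 1·832 + -1·-245 + 1·73 = 9655
  a_10 = -3·9655 + 1·-2835 + -1·832 + 1·-245 = -32877
  a_11 = -3·-32877 + 1·9655 + -1·-2835 + 1·832 = 111953
  a_12 = -3·111953 + 1·-32877 + -1·9655 + 1·-2835 = -381226
  a_13 = -3·-381226 + 1·111953 + -1·-32877 + 1·9655 = 1298163

-3,1,-1,1 ; 1298163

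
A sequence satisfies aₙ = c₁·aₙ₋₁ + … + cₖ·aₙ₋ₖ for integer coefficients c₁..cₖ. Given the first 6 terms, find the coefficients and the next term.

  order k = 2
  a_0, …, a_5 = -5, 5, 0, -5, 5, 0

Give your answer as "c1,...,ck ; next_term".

  a_2 = -1·5 + -1·-5 = 0
  a_3 = -1·0 + -1·5 = -5
  a_4 = -1·-5 + -1·0 = 5
  a_5 = -1·5 + -1·-5 = 0
  a_6 = -1·0 + -1·5 = -5

-1,-1 ; -5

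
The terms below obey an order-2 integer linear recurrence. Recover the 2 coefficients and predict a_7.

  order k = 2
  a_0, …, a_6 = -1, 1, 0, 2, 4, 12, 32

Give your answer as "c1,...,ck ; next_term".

  a_2 = 2·1 + 2·-1 = 0
  a_3 = 2·0 + 2·1 = 2
  a_4 = 2·2 + 2·0 = 4
  a_5 = 2·4 + 2·2 = 12
  a_6 = 2·12 + 2·4 = 32
  a_7 = 2·32 + 2·12 = 88

2,2 ; 88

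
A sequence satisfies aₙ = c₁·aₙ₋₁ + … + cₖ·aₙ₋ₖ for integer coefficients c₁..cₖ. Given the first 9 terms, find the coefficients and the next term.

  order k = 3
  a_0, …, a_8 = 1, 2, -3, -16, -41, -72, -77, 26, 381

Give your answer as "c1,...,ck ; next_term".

3,-3,-1 ; 1142

  a_3 = 3·-3 + -3·2 + -1·1 = -16
  a_4 = 3·-16 + -3·-3 + -1·2 = -41
  a_5 = 3·-41 + -3·-16 + -1·-3 = -72
  a_6 = 3·-72 + -3·-41 + -1·-16 = -77
  a_7 = 3·-77 + -3·-72 + -1·-41 = 26
  a_8 = 3·26 + -3·-77 + -1·-72 = 381
  a_9 = 3·381 + -3·26 + -1·-77 = 1142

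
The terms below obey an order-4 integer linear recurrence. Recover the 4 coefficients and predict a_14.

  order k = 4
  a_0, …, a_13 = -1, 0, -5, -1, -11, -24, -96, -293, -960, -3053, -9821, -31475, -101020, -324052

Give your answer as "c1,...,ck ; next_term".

3,1,-2,3 ; -1039689

  a_4 = 3·-1 + 1·-5 + -2·0 + 3·-1 = -11
  a_5 = 3·-11 + 1·-1 + -2·-5 + 3·0 = -24
  a_6 = 3·-24 + 1·-11 + -2·-1 + 3·-5 = -96
  a_7 = 3·-96 + 1·-24 + -2·-11 + 3·-1 = -293
  a_8 = 3·-293 + 1·-96 + -2·-24 + 3·-11 = -960
  a_9 = 3·-960 + 1·-293 + -2·-96 + 3·-24 = -3053
  a_10 = 3·-3053 + 1·-960 + -2·-293 + 3·-96 = -9821
  a_11 = 3·-9821 + 1·-3053 + -2·-960 + 3·-293 = -31475
  a_12 = 3·-31475 + 1·-9821 + -2·-3053 + 3·-960 = -101020
  a_13 = 3·-101020 + 1·-31475 + -2·-9821 + 3·-3053 = -324052
  a_14 = 3·-324052 + 1·-101020 + -2·-31475 + 3·-9821 = -1039689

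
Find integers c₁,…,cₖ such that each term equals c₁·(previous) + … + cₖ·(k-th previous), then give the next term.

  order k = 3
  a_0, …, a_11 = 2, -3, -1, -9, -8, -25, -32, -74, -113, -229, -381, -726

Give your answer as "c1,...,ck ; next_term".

  a_3 = 1·-1 + 2·-3 + -1·2 = -9
  a_4 = 1·-9 + 2·-1 + -1·-3 = -8
  a_5 = 1·-8 + 2·-9 + -1·-1 = -25
  a_6 = 1·-25 + 2·-8 + -1·-9 = -32
  a_7 = 1·-32 + 2·-25 + -1·-8 = -74
  a_8 = 1·-74 + 2·-32 + -1·-25 = -113
  a_9 = 1·-113 + 2·-74 + -1·-32 = -229
  a_10 = 1·-229 + 2·-113 + -1·-74 = -381
  a_11 = 1·-381 + 2·-229 + -1·-113 = -726
  a_12 = 1·-726 + 2·-381 + -1·-229 = -1259

1,2,-1 ; -1259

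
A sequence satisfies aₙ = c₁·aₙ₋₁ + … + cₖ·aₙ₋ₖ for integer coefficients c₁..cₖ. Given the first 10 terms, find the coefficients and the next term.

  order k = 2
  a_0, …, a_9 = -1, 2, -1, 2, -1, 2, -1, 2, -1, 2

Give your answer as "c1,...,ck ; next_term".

  a_2 = 0·2 + 1·-1 = -1
  a_3 = 0·-1 + 1·2 = 2
  a_4 = 0·2 + 1·-1 = -1
  a_5 = 0·-1 + 1·2 = 2
  a_6 = 0·2 + 1·-1 = -1
  a_7 = 0·-1 + 1·2 = 2
  a_8 = 0·2 + 1·-1 = -1
  a_9 = 0·-1 + 1·2 = 2
  a_10 = 0·2 + 1·-1 = -1

0,1 ; -1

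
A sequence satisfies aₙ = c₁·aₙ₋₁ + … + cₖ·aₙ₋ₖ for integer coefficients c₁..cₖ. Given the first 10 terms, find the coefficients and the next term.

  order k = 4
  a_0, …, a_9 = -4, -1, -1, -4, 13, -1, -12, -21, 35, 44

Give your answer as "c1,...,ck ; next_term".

  a_4 = -1·-4 + -2·-1 + -3·-1 + -1·-4 = 13
  a_5 = -1·13 + -2·-4 + -3·-1 + -1·-1 = -1
  a_6 = -1·-1 + -2·13 + -3·-4 + -1·-1 = -12
  a_7 = -1·-12 + -2·-1 + -3·13 + -1·-4 = -21
  a_8 = -1·-21 + -2·-12 + -3·-1 + -1·13 = 35
  a_9 = -1·35 + -2·-21 + -3·-12 + -1·-1 = 44
  a_10 = -1·44 + -2·35 + -3·-21 + -1·-12 = -39

-1,-2,-3,-1 ; -39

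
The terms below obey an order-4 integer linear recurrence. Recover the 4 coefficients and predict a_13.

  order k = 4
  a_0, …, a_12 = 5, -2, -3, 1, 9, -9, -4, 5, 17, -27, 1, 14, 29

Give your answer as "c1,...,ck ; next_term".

  a_4 = -1·1 + -1·-3 + -1·-2 + 1·5 = 9
  a_5 = -1·9 + -1·1 + -1·-3 + 1·-2 = -9
  a_6 = -1·-9 + -1·9 + -1·1 + 1·-3 = -4
  a_7 = -1·-4 + -1·-9 + -1·9 + 1·1 = 5
  a_8 = -1·5 + -1·-4 + -1·-9 + 1·9 = 17
  a_9 = -1·17 + -1·5 + -1·-4 + 1·-9 = -27
  a_10 = -1·-27 + -1·17 + -1·5 + 1·-4 = 1
  a_11 = -1·1 + -1·-27 + -1·17 + 1·5 = 14
  a_12 = -1·14 + -1·1 + -1·-27 + 1·17 = 29
  a_13 = -1·29 + -1·14 + -1·1 + 1·-27 = -71

-1,-1,-1,1 ; -71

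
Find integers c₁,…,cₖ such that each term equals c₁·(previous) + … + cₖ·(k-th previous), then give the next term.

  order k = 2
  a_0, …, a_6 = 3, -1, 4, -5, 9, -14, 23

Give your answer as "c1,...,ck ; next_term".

-1,1 ; -37

  a_2 = -1·-1 + 1·3 = 4
  a_3 = -1·4 + 1·-1 = -5
  a_4 = -1·-5 + 1·4 = 9
  a_5 = -1·9 + 1·-5 = -14
  a_6 = -1·-14 + 1·9 = 23
  a_7 = -1·23 + 1·-14 = -37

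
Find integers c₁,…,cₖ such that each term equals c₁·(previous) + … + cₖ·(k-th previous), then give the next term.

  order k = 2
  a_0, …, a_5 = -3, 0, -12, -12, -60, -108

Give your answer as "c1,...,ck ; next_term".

1,4 ; -348

  a_2 = 1·0 + 4·-3 = -12
  a_3 = 1·-12 + 4·0 = -12
  a_4 = 1·-12 + 4·-12 = -60
  a_5 = 1·-60 + 4·-12 = -108
  a_6 = 1·-108 + 4·-60 = -348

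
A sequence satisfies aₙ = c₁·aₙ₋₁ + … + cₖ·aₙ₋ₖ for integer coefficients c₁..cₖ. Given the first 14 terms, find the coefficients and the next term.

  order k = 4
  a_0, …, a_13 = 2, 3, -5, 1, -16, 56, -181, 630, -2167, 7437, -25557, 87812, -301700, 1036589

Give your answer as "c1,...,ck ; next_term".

-3,1,-2,-1 ; -3561534

  a_4 = -3·1 + 1·-5 + -2·3 + -1·2 = -16
  a_5 = -3·-16 + 1·1 + -2·-5 + -1·3 = 56
  a_6 = -3·56 + 1·-16 + -2·1 + -1·-5 = -181
  a_7 = -3·-181 + 1·56 + -2·-16 + -1·1 = 630
  a_8 = -3·630 + 1·-181 + -2·56 + -1·-16 = -2167
  a_9 = -3·-2167 + 1·630 + -2·-181 + -1·56 = 7437
  a_10 = -3·7437 + 1·-2167 + -2·630 + -1·-181 = -25557
  a_11 = -3·-25557 + 1·7437 + -2·-2167 + -1·630 = 87812
  a_12 = -3·87812 + 1·-25557 + -2·7437 + -1·-2167 = -301700
  a_13 = -3·-301700 + 1·87812 + -2·-25557 + -1·7437 = 1036589
  a_14 = -3·1036589 + 1·-301700 + -2·87812 + -1·-25557 = -3561534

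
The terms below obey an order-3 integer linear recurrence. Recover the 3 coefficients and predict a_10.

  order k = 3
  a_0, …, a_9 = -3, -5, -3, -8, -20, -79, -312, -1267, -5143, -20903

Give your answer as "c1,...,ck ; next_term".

  a_3 = 4·-3 + 1·-5 + -3·-3 = -8
  a_4 = 4·-8 + 1·-3 + -3·-5 = -20
  a_5 = 4·-20 + 1·-8 + -3·-3 = -79
  a_6 = 4·-79 + 1·-20 + -3·-8 = -312
  a_7 = 4·-312 + 1·-79 + -3·-20 = -1267
  a_8 = 4·-1267 + 1·-312 + -3·-79 = -5143
  a_9 = 4·-5143 + 1·-1267 + -3·-312 = -20903
  a_10 = 4·-20903 + 1·-5143 + -3·-1267 = -84954

4,1,-3 ; -84954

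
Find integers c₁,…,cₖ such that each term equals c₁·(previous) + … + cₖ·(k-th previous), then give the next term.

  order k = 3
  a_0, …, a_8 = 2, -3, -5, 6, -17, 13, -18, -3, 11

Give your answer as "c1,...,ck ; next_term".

-1,1,2 ; -50

  a_3 = -1·-5 + 1·-3 + 2·2 = 6
  a_4 = -1·6 + 1·-5 + 2·-3 = -17
  a_5 = -1·-17 + 1·6 + 2·-5 = 13
  a_6 = -1·13 + 1·-17 + 2·6 = -18
  a_7 = -1·-18 + 1·13 + 2·-17 = -3
  a_8 = -1·-3 + 1·-18 + 2·13 = 11
  a_9 = -1·11 + 1·-3 + 2·-18 = -50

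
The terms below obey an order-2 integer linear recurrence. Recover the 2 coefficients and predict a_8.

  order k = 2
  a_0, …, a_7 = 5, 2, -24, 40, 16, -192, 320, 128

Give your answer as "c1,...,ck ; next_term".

-2,-4 ; -1536

  a_2 = -2·2 + -4·5 = -24
  a_3 = -2·-24 + -4·2 = 40
  a_4 = -2·40 + -4·-24 = 16
  a_5 = -2·16 + -4·40 = -192
  a_6 = -2·-192 + -4·16 = 320
  a_7 = -2·320 + -4·-192 = 128
  a_8 = -2·128 + -4·320 = -1536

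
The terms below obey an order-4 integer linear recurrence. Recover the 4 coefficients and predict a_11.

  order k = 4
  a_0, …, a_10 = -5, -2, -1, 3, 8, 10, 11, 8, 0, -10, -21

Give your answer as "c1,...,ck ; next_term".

1,0,0,-1 ; -29

  a_4 = 1·3 + 0·-1 + 0·-2 + -1·-5 = 8
  a_5 = 1·8 + 0·3 + 0·-1 + -1·-2 = 10
  a_6 = 1·10 + 0·8 + 0·3 + -1·-1 = 11
  a_7 = 1·11 + 0·10 + 0·8 + -1·3 = 8
  a_8 = 1·8 + 0·11 + 0·10 + -1·8 = 0
  a_9 = 1·0 + 0·8 + 0·11 + -1·10 = -10
  a_10 = 1·-10 + 0·0 + 0·8 + -1·11 = -21
  a_11 = 1·-21 + 0·-10 + 0·0 + -1·8 = -29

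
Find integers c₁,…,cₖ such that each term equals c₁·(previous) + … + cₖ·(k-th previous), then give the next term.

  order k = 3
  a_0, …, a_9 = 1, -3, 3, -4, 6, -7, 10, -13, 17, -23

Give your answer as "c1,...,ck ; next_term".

  a_3 = 0·3 + 1·-3 + -1·1 = -4
  a_4 = 0·-4 + 1·3 + -1·-3 = 6
  a_5 = 0·6 + 1·-4 + -1·3 = -7
  a_6 = 0·-7 + 1·6 + -1·-4 = 10
  a_7 = 0·10 + 1·-7 + -1·6 = -13
  a_8 = 0·-13 + 1·10 + -1·-7 = 17
  a_9 = 0·17 + 1·-13 + -1·10 = -23
  a_10 = 0·-23 + 1·17 + -1·-13 = 30

0,1,-1 ; 30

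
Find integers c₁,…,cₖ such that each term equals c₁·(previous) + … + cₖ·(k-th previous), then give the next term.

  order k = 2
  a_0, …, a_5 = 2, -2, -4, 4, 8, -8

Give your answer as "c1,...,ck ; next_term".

  a_2 = 0·-2 + -2·2 = -4
  a_3 = 0·-4 + -2·-2 = 4
  a_4 = 0·4 + -2·-4 = 8
  a_5 = 0·8 + -2·4 = -8
  a_6 = 0·-8 + -2·8 = -16

0,-2 ; -16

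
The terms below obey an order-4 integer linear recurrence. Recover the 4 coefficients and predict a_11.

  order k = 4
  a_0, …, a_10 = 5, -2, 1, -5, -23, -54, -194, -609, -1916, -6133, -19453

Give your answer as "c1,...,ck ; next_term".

2,3,3,-2 ; -61835

  a_4 = 2·-5 + 3·1 + 3·-2 + -2·5 = -23
  a_5 = 2·-23 + 3·-5 + 3·1 + -2·-2 = -54
  a_6 = 2·-54 + 3·-23 + 3·-5 + -2·1 = -194
  a_7 = 2·-194 + 3·-54 + 3·-23 + -2·-5 = -609
  a_8 = 2·-609 + 3·-194 + 3·-54 + -2·-23 = -1916
  a_9 = 2·-1916 + 3·-609 + 3·-194 + -2·-54 = -6133
  a_10 = 2·-6133 + 3·-1916 + 3·-609 + -2·-194 = -19453
  a_11 = 2·-19453 + 3·-6133 + 3·-1916 + -2·-609 = -61835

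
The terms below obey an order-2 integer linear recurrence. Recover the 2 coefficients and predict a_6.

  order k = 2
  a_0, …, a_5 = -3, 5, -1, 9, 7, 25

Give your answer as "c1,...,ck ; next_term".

1,2 ; 39

  a_2 = 1·5 + 2·-3 = -1
  a_3 = 1·-1 + 2·5 = 9
  a_4 = 1·9 + 2·-1 = 7
  a_5 = 1·7 + 2·9 = 25
  a_6 = 1·25 + 2·7 = 39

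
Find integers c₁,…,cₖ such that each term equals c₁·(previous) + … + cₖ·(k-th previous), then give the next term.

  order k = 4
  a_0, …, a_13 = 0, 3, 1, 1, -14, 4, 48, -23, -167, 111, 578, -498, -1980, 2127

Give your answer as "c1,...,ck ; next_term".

-1,-4,-3,-1 ; 6709

  a_4 = -1·1 + -4·1 + -3·3 + -1·0 = -14
  a_5 = -1·-14 + -4·1 + -3·1 + -1·3 = 4
  a_6 = -1·4 + -4·-14 + -3·1 + -1·1 = 48
  a_7 = -1·48 + -4·4 + -3·-14 + -1·1 = -23
  a_8 = -1·-23 + -4·48 + -3·4 + -1·-14 = -167
  a_9 = -1·-167 + -4·-23 + -3·48 + -1·4 = 111
  a_10 = -1·111 + -4·-167 + -3·-23 + -1·48 = 578
  a_11 = -1·578 + -4·111 + -3·-167 + -1·-23 = -498
  a_12 = -1·-498 + -4·578 + -3·111 + -1·-167 = -1980
  a_13 = -1·-1980 + -4·-498 + -3·578 + -1·111 = 2127
  a_14 = -1·2127 + -4·-1980 + -3·-498 + -1·578 = 6709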